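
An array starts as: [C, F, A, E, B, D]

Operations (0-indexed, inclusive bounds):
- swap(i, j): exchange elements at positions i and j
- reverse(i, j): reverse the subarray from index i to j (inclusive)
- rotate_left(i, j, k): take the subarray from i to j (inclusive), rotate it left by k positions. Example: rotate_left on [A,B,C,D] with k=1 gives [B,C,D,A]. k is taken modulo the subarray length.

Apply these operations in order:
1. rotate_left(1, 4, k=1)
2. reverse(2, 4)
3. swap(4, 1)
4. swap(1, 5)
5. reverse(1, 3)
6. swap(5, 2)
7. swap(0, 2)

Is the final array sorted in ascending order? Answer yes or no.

After 1 (rotate_left(1, 4, k=1)): [C, A, E, B, F, D]
After 2 (reverse(2, 4)): [C, A, F, B, E, D]
After 3 (swap(4, 1)): [C, E, F, B, A, D]
After 4 (swap(1, 5)): [C, D, F, B, A, E]
After 5 (reverse(1, 3)): [C, B, F, D, A, E]
After 6 (swap(5, 2)): [C, B, E, D, A, F]
After 7 (swap(0, 2)): [E, B, C, D, A, F]

Answer: no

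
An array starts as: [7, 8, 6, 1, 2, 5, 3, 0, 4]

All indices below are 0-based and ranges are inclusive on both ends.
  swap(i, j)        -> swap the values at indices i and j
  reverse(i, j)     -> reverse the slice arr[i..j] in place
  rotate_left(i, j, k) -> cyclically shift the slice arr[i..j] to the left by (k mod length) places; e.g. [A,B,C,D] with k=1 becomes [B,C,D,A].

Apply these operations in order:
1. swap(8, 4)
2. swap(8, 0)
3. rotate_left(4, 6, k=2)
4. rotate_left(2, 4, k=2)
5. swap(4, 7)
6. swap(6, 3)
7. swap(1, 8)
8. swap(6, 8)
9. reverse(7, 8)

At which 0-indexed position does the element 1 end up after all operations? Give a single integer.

After 1 (swap(8, 4)): [7, 8, 6, 1, 4, 5, 3, 0, 2]
After 2 (swap(8, 0)): [2, 8, 6, 1, 4, 5, 3, 0, 7]
After 3 (rotate_left(4, 6, k=2)): [2, 8, 6, 1, 3, 4, 5, 0, 7]
After 4 (rotate_left(2, 4, k=2)): [2, 8, 3, 6, 1, 4, 5, 0, 7]
After 5 (swap(4, 7)): [2, 8, 3, 6, 0, 4, 5, 1, 7]
After 6 (swap(6, 3)): [2, 8, 3, 5, 0, 4, 6, 1, 7]
After 7 (swap(1, 8)): [2, 7, 3, 5, 0, 4, 6, 1, 8]
After 8 (swap(6, 8)): [2, 7, 3, 5, 0, 4, 8, 1, 6]
After 9 (reverse(7, 8)): [2, 7, 3, 5, 0, 4, 8, 6, 1]

Answer: 8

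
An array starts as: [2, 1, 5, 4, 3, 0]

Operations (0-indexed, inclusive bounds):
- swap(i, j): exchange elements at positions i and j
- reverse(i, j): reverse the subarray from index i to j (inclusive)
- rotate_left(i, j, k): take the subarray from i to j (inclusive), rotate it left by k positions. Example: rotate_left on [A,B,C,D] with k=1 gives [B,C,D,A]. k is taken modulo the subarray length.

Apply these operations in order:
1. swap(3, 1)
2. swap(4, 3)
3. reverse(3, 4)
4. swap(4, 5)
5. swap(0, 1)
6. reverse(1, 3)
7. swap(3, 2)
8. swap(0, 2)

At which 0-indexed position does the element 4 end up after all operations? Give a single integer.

After 1 (swap(3, 1)): [2, 4, 5, 1, 3, 0]
After 2 (swap(4, 3)): [2, 4, 5, 3, 1, 0]
After 3 (reverse(3, 4)): [2, 4, 5, 1, 3, 0]
After 4 (swap(4, 5)): [2, 4, 5, 1, 0, 3]
After 5 (swap(0, 1)): [4, 2, 5, 1, 0, 3]
After 6 (reverse(1, 3)): [4, 1, 5, 2, 0, 3]
After 7 (swap(3, 2)): [4, 1, 2, 5, 0, 3]
After 8 (swap(0, 2)): [2, 1, 4, 5, 0, 3]

Answer: 2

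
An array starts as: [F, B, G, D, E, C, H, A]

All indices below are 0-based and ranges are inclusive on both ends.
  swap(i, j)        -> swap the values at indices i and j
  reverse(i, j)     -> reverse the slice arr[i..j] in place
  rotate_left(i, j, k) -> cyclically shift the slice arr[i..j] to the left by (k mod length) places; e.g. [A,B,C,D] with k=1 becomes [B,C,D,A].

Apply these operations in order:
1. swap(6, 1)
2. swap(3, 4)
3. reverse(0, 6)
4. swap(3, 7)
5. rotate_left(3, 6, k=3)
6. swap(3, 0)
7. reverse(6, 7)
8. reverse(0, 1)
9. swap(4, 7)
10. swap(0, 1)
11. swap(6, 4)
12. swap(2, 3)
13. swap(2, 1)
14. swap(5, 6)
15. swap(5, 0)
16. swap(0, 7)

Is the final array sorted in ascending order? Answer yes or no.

Answer: yes

Derivation:
After 1 (swap(6, 1)): [F, H, G, D, E, C, B, A]
After 2 (swap(3, 4)): [F, H, G, E, D, C, B, A]
After 3 (reverse(0, 6)): [B, C, D, E, G, H, F, A]
After 4 (swap(3, 7)): [B, C, D, A, G, H, F, E]
After 5 (rotate_left(3, 6, k=3)): [B, C, D, F, A, G, H, E]
After 6 (swap(3, 0)): [F, C, D, B, A, G, H, E]
After 7 (reverse(6, 7)): [F, C, D, B, A, G, E, H]
After 8 (reverse(0, 1)): [C, F, D, B, A, G, E, H]
After 9 (swap(4, 7)): [C, F, D, B, H, G, E, A]
After 10 (swap(0, 1)): [F, C, D, B, H, G, E, A]
After 11 (swap(6, 4)): [F, C, D, B, E, G, H, A]
After 12 (swap(2, 3)): [F, C, B, D, E, G, H, A]
After 13 (swap(2, 1)): [F, B, C, D, E, G, H, A]
After 14 (swap(5, 6)): [F, B, C, D, E, H, G, A]
After 15 (swap(5, 0)): [H, B, C, D, E, F, G, A]
After 16 (swap(0, 7)): [A, B, C, D, E, F, G, H]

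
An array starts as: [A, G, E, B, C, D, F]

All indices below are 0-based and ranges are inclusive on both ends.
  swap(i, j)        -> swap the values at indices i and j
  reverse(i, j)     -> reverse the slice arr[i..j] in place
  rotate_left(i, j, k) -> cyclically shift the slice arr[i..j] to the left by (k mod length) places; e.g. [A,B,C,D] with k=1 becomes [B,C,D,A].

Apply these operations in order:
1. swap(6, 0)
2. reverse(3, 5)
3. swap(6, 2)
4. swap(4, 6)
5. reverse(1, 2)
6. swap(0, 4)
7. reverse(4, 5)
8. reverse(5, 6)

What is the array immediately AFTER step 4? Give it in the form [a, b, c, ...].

Answer: [F, G, A, D, E, B, C]

Derivation:
After 1 (swap(6, 0)): [F, G, E, B, C, D, A]
After 2 (reverse(3, 5)): [F, G, E, D, C, B, A]
After 3 (swap(6, 2)): [F, G, A, D, C, B, E]
After 4 (swap(4, 6)): [F, G, A, D, E, B, C]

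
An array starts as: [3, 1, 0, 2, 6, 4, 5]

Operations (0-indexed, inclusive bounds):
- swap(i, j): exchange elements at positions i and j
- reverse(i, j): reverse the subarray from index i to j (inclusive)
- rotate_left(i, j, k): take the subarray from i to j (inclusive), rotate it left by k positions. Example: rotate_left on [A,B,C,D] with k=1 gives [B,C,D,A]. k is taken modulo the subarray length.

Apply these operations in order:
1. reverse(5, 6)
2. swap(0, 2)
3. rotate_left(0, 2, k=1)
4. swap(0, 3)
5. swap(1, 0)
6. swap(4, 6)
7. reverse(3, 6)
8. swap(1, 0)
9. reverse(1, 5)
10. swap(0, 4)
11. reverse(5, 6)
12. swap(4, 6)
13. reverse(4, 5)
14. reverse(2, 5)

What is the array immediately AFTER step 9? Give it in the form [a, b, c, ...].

Answer: [2, 4, 5, 6, 0, 3, 1]

Derivation:
After 1 (reverse(5, 6)): [3, 1, 0, 2, 6, 5, 4]
After 2 (swap(0, 2)): [0, 1, 3, 2, 6, 5, 4]
After 3 (rotate_left(0, 2, k=1)): [1, 3, 0, 2, 6, 5, 4]
After 4 (swap(0, 3)): [2, 3, 0, 1, 6, 5, 4]
After 5 (swap(1, 0)): [3, 2, 0, 1, 6, 5, 4]
After 6 (swap(4, 6)): [3, 2, 0, 1, 4, 5, 6]
After 7 (reverse(3, 6)): [3, 2, 0, 6, 5, 4, 1]
After 8 (swap(1, 0)): [2, 3, 0, 6, 5, 4, 1]
After 9 (reverse(1, 5)): [2, 4, 5, 6, 0, 3, 1]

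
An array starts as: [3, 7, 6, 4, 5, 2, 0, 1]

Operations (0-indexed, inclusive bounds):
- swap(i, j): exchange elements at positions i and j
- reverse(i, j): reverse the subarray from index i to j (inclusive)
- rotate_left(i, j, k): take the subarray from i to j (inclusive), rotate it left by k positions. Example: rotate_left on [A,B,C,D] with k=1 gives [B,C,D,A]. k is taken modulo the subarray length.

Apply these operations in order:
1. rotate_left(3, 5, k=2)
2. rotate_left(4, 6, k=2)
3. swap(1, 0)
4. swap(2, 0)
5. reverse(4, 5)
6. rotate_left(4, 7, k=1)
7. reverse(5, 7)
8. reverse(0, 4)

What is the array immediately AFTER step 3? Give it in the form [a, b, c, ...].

After 1 (rotate_left(3, 5, k=2)): [3, 7, 6, 2, 4, 5, 0, 1]
After 2 (rotate_left(4, 6, k=2)): [3, 7, 6, 2, 0, 4, 5, 1]
After 3 (swap(1, 0)): [7, 3, 6, 2, 0, 4, 5, 1]

Answer: [7, 3, 6, 2, 0, 4, 5, 1]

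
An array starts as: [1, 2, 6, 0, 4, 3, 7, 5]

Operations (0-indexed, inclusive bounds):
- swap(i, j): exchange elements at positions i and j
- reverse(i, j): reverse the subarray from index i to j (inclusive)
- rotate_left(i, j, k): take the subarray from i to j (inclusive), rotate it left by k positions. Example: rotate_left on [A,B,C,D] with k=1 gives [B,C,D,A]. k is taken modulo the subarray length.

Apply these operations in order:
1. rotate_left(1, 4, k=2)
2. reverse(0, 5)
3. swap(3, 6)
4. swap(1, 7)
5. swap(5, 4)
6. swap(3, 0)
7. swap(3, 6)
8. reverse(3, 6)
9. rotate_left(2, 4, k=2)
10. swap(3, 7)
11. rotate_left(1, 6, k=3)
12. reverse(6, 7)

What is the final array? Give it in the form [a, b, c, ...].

Answer: [7, 3, 1, 4, 5, 0, 2, 6]

Derivation:
After 1 (rotate_left(1, 4, k=2)): [1, 0, 4, 2, 6, 3, 7, 5]
After 2 (reverse(0, 5)): [3, 6, 2, 4, 0, 1, 7, 5]
After 3 (swap(3, 6)): [3, 6, 2, 7, 0, 1, 4, 5]
After 4 (swap(1, 7)): [3, 5, 2, 7, 0, 1, 4, 6]
After 5 (swap(5, 4)): [3, 5, 2, 7, 1, 0, 4, 6]
After 6 (swap(3, 0)): [7, 5, 2, 3, 1, 0, 4, 6]
After 7 (swap(3, 6)): [7, 5, 2, 4, 1, 0, 3, 6]
After 8 (reverse(3, 6)): [7, 5, 2, 3, 0, 1, 4, 6]
After 9 (rotate_left(2, 4, k=2)): [7, 5, 0, 2, 3, 1, 4, 6]
After 10 (swap(3, 7)): [7, 5, 0, 6, 3, 1, 4, 2]
After 11 (rotate_left(1, 6, k=3)): [7, 3, 1, 4, 5, 0, 6, 2]
After 12 (reverse(6, 7)): [7, 3, 1, 4, 5, 0, 2, 6]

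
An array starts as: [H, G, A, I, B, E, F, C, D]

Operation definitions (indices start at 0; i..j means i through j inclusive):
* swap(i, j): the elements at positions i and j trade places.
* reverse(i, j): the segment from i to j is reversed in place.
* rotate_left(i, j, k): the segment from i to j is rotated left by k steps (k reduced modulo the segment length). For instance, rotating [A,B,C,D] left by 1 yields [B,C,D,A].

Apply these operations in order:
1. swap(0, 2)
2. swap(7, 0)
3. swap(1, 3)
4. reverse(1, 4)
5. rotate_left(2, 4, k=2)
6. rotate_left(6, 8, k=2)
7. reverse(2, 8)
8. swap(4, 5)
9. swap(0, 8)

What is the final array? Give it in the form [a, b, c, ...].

After 1 (swap(0, 2)): [A, G, H, I, B, E, F, C, D]
After 2 (swap(7, 0)): [C, G, H, I, B, E, F, A, D]
After 3 (swap(1, 3)): [C, I, H, G, B, E, F, A, D]
After 4 (reverse(1, 4)): [C, B, G, H, I, E, F, A, D]
After 5 (rotate_left(2, 4, k=2)): [C, B, I, G, H, E, F, A, D]
After 6 (rotate_left(6, 8, k=2)): [C, B, I, G, H, E, D, F, A]
After 7 (reverse(2, 8)): [C, B, A, F, D, E, H, G, I]
After 8 (swap(4, 5)): [C, B, A, F, E, D, H, G, I]
After 9 (swap(0, 8)): [I, B, A, F, E, D, H, G, C]

Answer: [I, B, A, F, E, D, H, G, C]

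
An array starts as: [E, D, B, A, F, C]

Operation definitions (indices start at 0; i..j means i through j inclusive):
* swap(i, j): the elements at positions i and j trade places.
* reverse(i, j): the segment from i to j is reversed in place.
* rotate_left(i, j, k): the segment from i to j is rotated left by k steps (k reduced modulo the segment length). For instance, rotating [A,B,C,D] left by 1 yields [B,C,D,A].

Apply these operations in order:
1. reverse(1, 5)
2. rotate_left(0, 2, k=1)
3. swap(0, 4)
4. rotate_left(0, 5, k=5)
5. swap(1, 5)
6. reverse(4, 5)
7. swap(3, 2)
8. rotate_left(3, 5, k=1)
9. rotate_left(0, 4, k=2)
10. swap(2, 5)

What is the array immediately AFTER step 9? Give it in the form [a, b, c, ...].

Answer: [E, B, A, D, C, F]

Derivation:
After 1 (reverse(1, 5)): [E, C, F, A, B, D]
After 2 (rotate_left(0, 2, k=1)): [C, F, E, A, B, D]
After 3 (swap(0, 4)): [B, F, E, A, C, D]
After 4 (rotate_left(0, 5, k=5)): [D, B, F, E, A, C]
After 5 (swap(1, 5)): [D, C, F, E, A, B]
After 6 (reverse(4, 5)): [D, C, F, E, B, A]
After 7 (swap(3, 2)): [D, C, E, F, B, A]
After 8 (rotate_left(3, 5, k=1)): [D, C, E, B, A, F]
After 9 (rotate_left(0, 4, k=2)): [E, B, A, D, C, F]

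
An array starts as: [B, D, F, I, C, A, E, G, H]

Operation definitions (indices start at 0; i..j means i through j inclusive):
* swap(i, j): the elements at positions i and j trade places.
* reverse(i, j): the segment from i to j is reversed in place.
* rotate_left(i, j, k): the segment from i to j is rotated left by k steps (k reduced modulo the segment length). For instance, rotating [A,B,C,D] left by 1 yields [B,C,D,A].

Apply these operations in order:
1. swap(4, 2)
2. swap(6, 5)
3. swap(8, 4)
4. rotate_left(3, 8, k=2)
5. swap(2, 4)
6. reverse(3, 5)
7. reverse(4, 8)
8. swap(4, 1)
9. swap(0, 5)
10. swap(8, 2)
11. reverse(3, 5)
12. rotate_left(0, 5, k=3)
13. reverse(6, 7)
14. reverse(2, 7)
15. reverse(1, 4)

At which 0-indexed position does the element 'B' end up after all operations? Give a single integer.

After 1 (swap(4, 2)): [B, D, C, I, F, A, E, G, H]
After 2 (swap(6, 5)): [B, D, C, I, F, E, A, G, H]
After 3 (swap(8, 4)): [B, D, C, I, H, E, A, G, F]
After 4 (rotate_left(3, 8, k=2)): [B, D, C, E, A, G, F, I, H]
After 5 (swap(2, 4)): [B, D, A, E, C, G, F, I, H]
After 6 (reverse(3, 5)): [B, D, A, G, C, E, F, I, H]
After 7 (reverse(4, 8)): [B, D, A, G, H, I, F, E, C]
After 8 (swap(4, 1)): [B, H, A, G, D, I, F, E, C]
After 9 (swap(0, 5)): [I, H, A, G, D, B, F, E, C]
After 10 (swap(8, 2)): [I, H, C, G, D, B, F, E, A]
After 11 (reverse(3, 5)): [I, H, C, B, D, G, F, E, A]
After 12 (rotate_left(0, 5, k=3)): [B, D, G, I, H, C, F, E, A]
After 13 (reverse(6, 7)): [B, D, G, I, H, C, E, F, A]
After 14 (reverse(2, 7)): [B, D, F, E, C, H, I, G, A]
After 15 (reverse(1, 4)): [B, C, E, F, D, H, I, G, A]

Answer: 0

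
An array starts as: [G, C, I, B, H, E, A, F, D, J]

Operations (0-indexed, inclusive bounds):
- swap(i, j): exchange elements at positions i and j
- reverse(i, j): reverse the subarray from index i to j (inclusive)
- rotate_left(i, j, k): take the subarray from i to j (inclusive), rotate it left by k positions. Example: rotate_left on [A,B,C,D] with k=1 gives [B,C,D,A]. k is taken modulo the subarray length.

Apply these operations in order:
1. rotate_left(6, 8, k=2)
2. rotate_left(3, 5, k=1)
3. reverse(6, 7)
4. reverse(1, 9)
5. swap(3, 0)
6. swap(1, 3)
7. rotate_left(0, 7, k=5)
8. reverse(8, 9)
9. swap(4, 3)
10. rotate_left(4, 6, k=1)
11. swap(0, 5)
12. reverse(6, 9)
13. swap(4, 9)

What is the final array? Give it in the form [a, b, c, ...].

After 1 (rotate_left(6, 8, k=2)): [G, C, I, B, H, E, D, A, F, J]
After 2 (rotate_left(3, 5, k=1)): [G, C, I, H, E, B, D, A, F, J]
After 3 (reverse(6, 7)): [G, C, I, H, E, B, A, D, F, J]
After 4 (reverse(1, 9)): [G, J, F, D, A, B, E, H, I, C]
After 5 (swap(3, 0)): [D, J, F, G, A, B, E, H, I, C]
After 6 (swap(1, 3)): [D, G, F, J, A, B, E, H, I, C]
After 7 (rotate_left(0, 7, k=5)): [B, E, H, D, G, F, J, A, I, C]
After 8 (reverse(8, 9)): [B, E, H, D, G, F, J, A, C, I]
After 9 (swap(4, 3)): [B, E, H, G, D, F, J, A, C, I]
After 10 (rotate_left(4, 6, k=1)): [B, E, H, G, F, J, D, A, C, I]
After 11 (swap(0, 5)): [J, E, H, G, F, B, D, A, C, I]
After 12 (reverse(6, 9)): [J, E, H, G, F, B, I, C, A, D]
After 13 (swap(4, 9)): [J, E, H, G, D, B, I, C, A, F]

Answer: [J, E, H, G, D, B, I, C, A, F]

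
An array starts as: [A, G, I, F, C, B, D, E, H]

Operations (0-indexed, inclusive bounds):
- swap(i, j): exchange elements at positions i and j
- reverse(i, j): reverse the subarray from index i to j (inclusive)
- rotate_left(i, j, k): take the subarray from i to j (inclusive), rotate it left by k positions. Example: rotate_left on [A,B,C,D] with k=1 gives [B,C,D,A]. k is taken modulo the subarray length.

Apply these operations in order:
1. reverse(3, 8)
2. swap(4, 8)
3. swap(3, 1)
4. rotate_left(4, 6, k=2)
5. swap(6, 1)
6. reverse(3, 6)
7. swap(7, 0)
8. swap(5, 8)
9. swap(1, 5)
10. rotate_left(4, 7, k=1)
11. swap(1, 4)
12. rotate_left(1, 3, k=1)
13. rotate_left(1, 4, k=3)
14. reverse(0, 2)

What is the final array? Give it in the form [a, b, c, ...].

Answer: [I, E, C, H, D, G, A, F, B]

Derivation:
After 1 (reverse(3, 8)): [A, G, I, H, E, D, B, C, F]
After 2 (swap(4, 8)): [A, G, I, H, F, D, B, C, E]
After 3 (swap(3, 1)): [A, H, I, G, F, D, B, C, E]
After 4 (rotate_left(4, 6, k=2)): [A, H, I, G, B, F, D, C, E]
After 5 (swap(6, 1)): [A, D, I, G, B, F, H, C, E]
After 6 (reverse(3, 6)): [A, D, I, H, F, B, G, C, E]
After 7 (swap(7, 0)): [C, D, I, H, F, B, G, A, E]
After 8 (swap(5, 8)): [C, D, I, H, F, E, G, A, B]
After 9 (swap(1, 5)): [C, E, I, H, F, D, G, A, B]
After 10 (rotate_left(4, 7, k=1)): [C, E, I, H, D, G, A, F, B]
After 11 (swap(1, 4)): [C, D, I, H, E, G, A, F, B]
After 12 (rotate_left(1, 3, k=1)): [C, I, H, D, E, G, A, F, B]
After 13 (rotate_left(1, 4, k=3)): [C, E, I, H, D, G, A, F, B]
After 14 (reverse(0, 2)): [I, E, C, H, D, G, A, F, B]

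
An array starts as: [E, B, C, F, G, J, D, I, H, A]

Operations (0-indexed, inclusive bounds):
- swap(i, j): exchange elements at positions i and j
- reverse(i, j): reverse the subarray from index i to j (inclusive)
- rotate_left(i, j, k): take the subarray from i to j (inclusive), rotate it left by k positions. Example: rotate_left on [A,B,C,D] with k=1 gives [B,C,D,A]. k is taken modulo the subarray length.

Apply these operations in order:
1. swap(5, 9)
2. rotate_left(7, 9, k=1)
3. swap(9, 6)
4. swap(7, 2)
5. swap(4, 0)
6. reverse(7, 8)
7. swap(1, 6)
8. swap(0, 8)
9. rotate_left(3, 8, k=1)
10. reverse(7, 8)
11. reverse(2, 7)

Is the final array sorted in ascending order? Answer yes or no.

After 1 (swap(5, 9)): [E, B, C, F, G, A, D, I, H, J]
After 2 (rotate_left(7, 9, k=1)): [E, B, C, F, G, A, D, H, J, I]
After 3 (swap(9, 6)): [E, B, C, F, G, A, I, H, J, D]
After 4 (swap(7, 2)): [E, B, H, F, G, A, I, C, J, D]
After 5 (swap(4, 0)): [G, B, H, F, E, A, I, C, J, D]
After 6 (reverse(7, 8)): [G, B, H, F, E, A, I, J, C, D]
After 7 (swap(1, 6)): [G, I, H, F, E, A, B, J, C, D]
After 8 (swap(0, 8)): [C, I, H, F, E, A, B, J, G, D]
After 9 (rotate_left(3, 8, k=1)): [C, I, H, E, A, B, J, G, F, D]
After 10 (reverse(7, 8)): [C, I, H, E, A, B, J, F, G, D]
After 11 (reverse(2, 7)): [C, I, F, J, B, A, E, H, G, D]

Answer: no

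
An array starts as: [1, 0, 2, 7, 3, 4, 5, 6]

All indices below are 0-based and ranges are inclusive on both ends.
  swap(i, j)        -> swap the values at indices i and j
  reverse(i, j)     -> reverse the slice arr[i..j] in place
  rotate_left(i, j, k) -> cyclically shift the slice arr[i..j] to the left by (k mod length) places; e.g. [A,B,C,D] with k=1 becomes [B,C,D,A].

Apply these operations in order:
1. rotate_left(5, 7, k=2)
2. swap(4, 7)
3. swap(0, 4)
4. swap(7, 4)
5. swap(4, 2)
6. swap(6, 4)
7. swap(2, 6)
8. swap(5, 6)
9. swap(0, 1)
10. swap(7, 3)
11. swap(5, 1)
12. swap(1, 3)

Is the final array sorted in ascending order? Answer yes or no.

Answer: yes

Derivation:
After 1 (rotate_left(5, 7, k=2)): [1, 0, 2, 7, 3, 6, 4, 5]
After 2 (swap(4, 7)): [1, 0, 2, 7, 5, 6, 4, 3]
After 3 (swap(0, 4)): [5, 0, 2, 7, 1, 6, 4, 3]
After 4 (swap(7, 4)): [5, 0, 2, 7, 3, 6, 4, 1]
After 5 (swap(4, 2)): [5, 0, 3, 7, 2, 6, 4, 1]
After 6 (swap(6, 4)): [5, 0, 3, 7, 4, 6, 2, 1]
After 7 (swap(2, 6)): [5, 0, 2, 7, 4, 6, 3, 1]
After 8 (swap(5, 6)): [5, 0, 2, 7, 4, 3, 6, 1]
After 9 (swap(0, 1)): [0, 5, 2, 7, 4, 3, 6, 1]
After 10 (swap(7, 3)): [0, 5, 2, 1, 4, 3, 6, 7]
After 11 (swap(5, 1)): [0, 3, 2, 1, 4, 5, 6, 7]
After 12 (swap(1, 3)): [0, 1, 2, 3, 4, 5, 6, 7]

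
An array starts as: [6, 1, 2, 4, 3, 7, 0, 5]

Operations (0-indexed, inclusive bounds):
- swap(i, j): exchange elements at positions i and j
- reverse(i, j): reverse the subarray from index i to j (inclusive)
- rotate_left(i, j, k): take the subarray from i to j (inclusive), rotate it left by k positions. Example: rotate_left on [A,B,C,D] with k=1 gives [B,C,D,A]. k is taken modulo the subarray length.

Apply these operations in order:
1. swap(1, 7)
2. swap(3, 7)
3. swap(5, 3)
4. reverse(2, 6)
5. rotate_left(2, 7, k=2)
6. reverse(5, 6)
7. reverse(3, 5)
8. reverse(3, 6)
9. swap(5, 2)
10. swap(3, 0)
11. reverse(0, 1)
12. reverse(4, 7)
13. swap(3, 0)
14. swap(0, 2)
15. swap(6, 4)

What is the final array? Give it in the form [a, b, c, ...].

After 1 (swap(1, 7)): [6, 5, 2, 4, 3, 7, 0, 1]
After 2 (swap(3, 7)): [6, 5, 2, 1, 3, 7, 0, 4]
After 3 (swap(5, 3)): [6, 5, 2, 7, 3, 1, 0, 4]
After 4 (reverse(2, 6)): [6, 5, 0, 1, 3, 7, 2, 4]
After 5 (rotate_left(2, 7, k=2)): [6, 5, 3, 7, 2, 4, 0, 1]
After 6 (reverse(5, 6)): [6, 5, 3, 7, 2, 0, 4, 1]
After 7 (reverse(3, 5)): [6, 5, 3, 0, 2, 7, 4, 1]
After 8 (reverse(3, 6)): [6, 5, 3, 4, 7, 2, 0, 1]
After 9 (swap(5, 2)): [6, 5, 2, 4, 7, 3, 0, 1]
After 10 (swap(3, 0)): [4, 5, 2, 6, 7, 3, 0, 1]
After 11 (reverse(0, 1)): [5, 4, 2, 6, 7, 3, 0, 1]
After 12 (reverse(4, 7)): [5, 4, 2, 6, 1, 0, 3, 7]
After 13 (swap(3, 0)): [6, 4, 2, 5, 1, 0, 3, 7]
After 14 (swap(0, 2)): [2, 4, 6, 5, 1, 0, 3, 7]
After 15 (swap(6, 4)): [2, 4, 6, 5, 3, 0, 1, 7]

Answer: [2, 4, 6, 5, 3, 0, 1, 7]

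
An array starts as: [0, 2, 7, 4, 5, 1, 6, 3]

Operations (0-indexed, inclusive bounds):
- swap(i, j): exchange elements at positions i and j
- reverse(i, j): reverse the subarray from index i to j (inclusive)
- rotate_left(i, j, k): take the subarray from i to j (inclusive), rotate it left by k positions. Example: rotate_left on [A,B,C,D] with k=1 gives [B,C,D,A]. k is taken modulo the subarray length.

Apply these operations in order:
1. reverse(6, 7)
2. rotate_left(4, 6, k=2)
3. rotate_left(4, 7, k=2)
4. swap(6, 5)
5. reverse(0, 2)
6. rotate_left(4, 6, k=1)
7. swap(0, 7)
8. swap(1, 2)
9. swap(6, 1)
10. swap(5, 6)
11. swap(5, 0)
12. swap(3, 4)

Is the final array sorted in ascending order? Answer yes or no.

After 1 (reverse(6, 7)): [0, 2, 7, 4, 5, 1, 3, 6]
After 2 (rotate_left(4, 6, k=2)): [0, 2, 7, 4, 3, 5, 1, 6]
After 3 (rotate_left(4, 7, k=2)): [0, 2, 7, 4, 1, 6, 3, 5]
After 4 (swap(6, 5)): [0, 2, 7, 4, 1, 3, 6, 5]
After 5 (reverse(0, 2)): [7, 2, 0, 4, 1, 3, 6, 5]
After 6 (rotate_left(4, 6, k=1)): [7, 2, 0, 4, 3, 6, 1, 5]
After 7 (swap(0, 7)): [5, 2, 0, 4, 3, 6, 1, 7]
After 8 (swap(1, 2)): [5, 0, 2, 4, 3, 6, 1, 7]
After 9 (swap(6, 1)): [5, 1, 2, 4, 3, 6, 0, 7]
After 10 (swap(5, 6)): [5, 1, 2, 4, 3, 0, 6, 7]
After 11 (swap(5, 0)): [0, 1, 2, 4, 3, 5, 6, 7]
After 12 (swap(3, 4)): [0, 1, 2, 3, 4, 5, 6, 7]

Answer: yes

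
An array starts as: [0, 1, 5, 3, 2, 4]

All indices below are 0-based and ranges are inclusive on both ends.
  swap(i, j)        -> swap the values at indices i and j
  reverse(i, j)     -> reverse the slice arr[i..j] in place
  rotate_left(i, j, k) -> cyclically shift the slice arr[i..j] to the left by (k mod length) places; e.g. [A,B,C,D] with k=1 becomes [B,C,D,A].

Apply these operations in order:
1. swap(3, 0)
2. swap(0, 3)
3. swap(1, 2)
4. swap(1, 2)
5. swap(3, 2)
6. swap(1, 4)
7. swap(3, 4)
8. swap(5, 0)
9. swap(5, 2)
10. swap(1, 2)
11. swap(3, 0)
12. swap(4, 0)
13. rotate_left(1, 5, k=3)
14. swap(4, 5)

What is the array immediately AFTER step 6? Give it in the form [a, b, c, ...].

Answer: [0, 2, 3, 5, 1, 4]

Derivation:
After 1 (swap(3, 0)): [3, 1, 5, 0, 2, 4]
After 2 (swap(0, 3)): [0, 1, 5, 3, 2, 4]
After 3 (swap(1, 2)): [0, 5, 1, 3, 2, 4]
After 4 (swap(1, 2)): [0, 1, 5, 3, 2, 4]
After 5 (swap(3, 2)): [0, 1, 3, 5, 2, 4]
After 6 (swap(1, 4)): [0, 2, 3, 5, 1, 4]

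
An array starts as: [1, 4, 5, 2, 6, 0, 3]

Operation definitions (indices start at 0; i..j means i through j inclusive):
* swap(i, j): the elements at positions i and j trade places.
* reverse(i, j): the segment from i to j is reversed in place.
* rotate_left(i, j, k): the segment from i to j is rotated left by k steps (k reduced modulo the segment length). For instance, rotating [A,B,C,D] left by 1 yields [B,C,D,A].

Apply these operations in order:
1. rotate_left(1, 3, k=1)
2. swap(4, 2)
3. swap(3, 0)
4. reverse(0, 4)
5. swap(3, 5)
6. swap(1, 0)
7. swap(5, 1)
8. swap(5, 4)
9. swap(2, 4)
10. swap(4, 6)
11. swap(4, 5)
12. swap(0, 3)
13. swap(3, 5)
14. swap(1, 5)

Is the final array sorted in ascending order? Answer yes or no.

After 1 (rotate_left(1, 3, k=1)): [1, 5, 2, 4, 6, 0, 3]
After 2 (swap(4, 2)): [1, 5, 6, 4, 2, 0, 3]
After 3 (swap(3, 0)): [4, 5, 6, 1, 2, 0, 3]
After 4 (reverse(0, 4)): [2, 1, 6, 5, 4, 0, 3]
After 5 (swap(3, 5)): [2, 1, 6, 0, 4, 5, 3]
After 6 (swap(1, 0)): [1, 2, 6, 0, 4, 5, 3]
After 7 (swap(5, 1)): [1, 5, 6, 0, 4, 2, 3]
After 8 (swap(5, 4)): [1, 5, 6, 0, 2, 4, 3]
After 9 (swap(2, 4)): [1, 5, 2, 0, 6, 4, 3]
After 10 (swap(4, 6)): [1, 5, 2, 0, 3, 4, 6]
After 11 (swap(4, 5)): [1, 5, 2, 0, 4, 3, 6]
After 12 (swap(0, 3)): [0, 5, 2, 1, 4, 3, 6]
After 13 (swap(3, 5)): [0, 5, 2, 3, 4, 1, 6]
After 14 (swap(1, 5)): [0, 1, 2, 3, 4, 5, 6]

Answer: yes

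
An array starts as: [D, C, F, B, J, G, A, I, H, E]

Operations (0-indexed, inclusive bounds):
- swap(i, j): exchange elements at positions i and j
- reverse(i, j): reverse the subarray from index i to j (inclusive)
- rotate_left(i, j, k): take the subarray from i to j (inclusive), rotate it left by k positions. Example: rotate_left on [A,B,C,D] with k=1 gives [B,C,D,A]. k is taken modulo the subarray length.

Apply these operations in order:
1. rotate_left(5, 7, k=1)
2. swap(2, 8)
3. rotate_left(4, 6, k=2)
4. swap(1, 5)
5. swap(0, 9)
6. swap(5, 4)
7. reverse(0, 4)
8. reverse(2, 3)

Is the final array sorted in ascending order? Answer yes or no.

After 1 (rotate_left(5, 7, k=1)): [D, C, F, B, J, A, I, G, H, E]
After 2 (swap(2, 8)): [D, C, H, B, J, A, I, G, F, E]
After 3 (rotate_left(4, 6, k=2)): [D, C, H, B, I, J, A, G, F, E]
After 4 (swap(1, 5)): [D, J, H, B, I, C, A, G, F, E]
After 5 (swap(0, 9)): [E, J, H, B, I, C, A, G, F, D]
After 6 (swap(5, 4)): [E, J, H, B, C, I, A, G, F, D]
After 7 (reverse(0, 4)): [C, B, H, J, E, I, A, G, F, D]
After 8 (reverse(2, 3)): [C, B, J, H, E, I, A, G, F, D]

Answer: no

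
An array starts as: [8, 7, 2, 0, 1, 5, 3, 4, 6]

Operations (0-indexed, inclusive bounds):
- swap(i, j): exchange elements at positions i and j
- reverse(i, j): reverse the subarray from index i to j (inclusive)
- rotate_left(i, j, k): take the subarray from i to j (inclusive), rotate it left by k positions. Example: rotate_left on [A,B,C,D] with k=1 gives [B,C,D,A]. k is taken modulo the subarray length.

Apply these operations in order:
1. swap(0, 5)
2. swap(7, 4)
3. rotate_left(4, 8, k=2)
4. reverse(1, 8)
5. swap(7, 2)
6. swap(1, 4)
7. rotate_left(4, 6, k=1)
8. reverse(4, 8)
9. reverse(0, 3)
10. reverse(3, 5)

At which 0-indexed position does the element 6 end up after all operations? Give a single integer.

After 1 (swap(0, 5)): [5, 7, 2, 0, 1, 8, 3, 4, 6]
After 2 (swap(7, 4)): [5, 7, 2, 0, 4, 8, 3, 1, 6]
After 3 (rotate_left(4, 8, k=2)): [5, 7, 2, 0, 3, 1, 6, 4, 8]
After 4 (reverse(1, 8)): [5, 8, 4, 6, 1, 3, 0, 2, 7]
After 5 (swap(7, 2)): [5, 8, 2, 6, 1, 3, 0, 4, 7]
After 6 (swap(1, 4)): [5, 1, 2, 6, 8, 3, 0, 4, 7]
After 7 (rotate_left(4, 6, k=1)): [5, 1, 2, 6, 3, 0, 8, 4, 7]
After 8 (reverse(4, 8)): [5, 1, 2, 6, 7, 4, 8, 0, 3]
After 9 (reverse(0, 3)): [6, 2, 1, 5, 7, 4, 8, 0, 3]
After 10 (reverse(3, 5)): [6, 2, 1, 4, 7, 5, 8, 0, 3]

Answer: 0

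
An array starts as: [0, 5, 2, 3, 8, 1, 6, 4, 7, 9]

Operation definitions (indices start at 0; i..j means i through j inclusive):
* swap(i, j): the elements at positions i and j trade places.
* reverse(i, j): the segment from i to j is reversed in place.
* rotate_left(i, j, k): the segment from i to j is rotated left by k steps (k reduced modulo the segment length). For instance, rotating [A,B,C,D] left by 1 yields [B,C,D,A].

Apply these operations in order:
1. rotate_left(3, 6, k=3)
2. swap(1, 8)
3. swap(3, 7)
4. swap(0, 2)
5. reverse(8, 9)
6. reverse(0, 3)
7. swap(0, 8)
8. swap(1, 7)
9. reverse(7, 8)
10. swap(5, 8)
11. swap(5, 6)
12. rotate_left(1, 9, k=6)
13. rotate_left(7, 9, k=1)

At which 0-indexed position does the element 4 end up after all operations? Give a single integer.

Answer: 1

Derivation:
After 1 (rotate_left(3, 6, k=3)): [0, 5, 2, 6, 3, 8, 1, 4, 7, 9]
After 2 (swap(1, 8)): [0, 7, 2, 6, 3, 8, 1, 4, 5, 9]
After 3 (swap(3, 7)): [0, 7, 2, 4, 3, 8, 1, 6, 5, 9]
After 4 (swap(0, 2)): [2, 7, 0, 4, 3, 8, 1, 6, 5, 9]
After 5 (reverse(8, 9)): [2, 7, 0, 4, 3, 8, 1, 6, 9, 5]
After 6 (reverse(0, 3)): [4, 0, 7, 2, 3, 8, 1, 6, 9, 5]
After 7 (swap(0, 8)): [9, 0, 7, 2, 3, 8, 1, 6, 4, 5]
After 8 (swap(1, 7)): [9, 6, 7, 2, 3, 8, 1, 0, 4, 5]
After 9 (reverse(7, 8)): [9, 6, 7, 2, 3, 8, 1, 4, 0, 5]
After 10 (swap(5, 8)): [9, 6, 7, 2, 3, 0, 1, 4, 8, 5]
After 11 (swap(5, 6)): [9, 6, 7, 2, 3, 1, 0, 4, 8, 5]
After 12 (rotate_left(1, 9, k=6)): [9, 4, 8, 5, 6, 7, 2, 3, 1, 0]
After 13 (rotate_left(7, 9, k=1)): [9, 4, 8, 5, 6, 7, 2, 1, 0, 3]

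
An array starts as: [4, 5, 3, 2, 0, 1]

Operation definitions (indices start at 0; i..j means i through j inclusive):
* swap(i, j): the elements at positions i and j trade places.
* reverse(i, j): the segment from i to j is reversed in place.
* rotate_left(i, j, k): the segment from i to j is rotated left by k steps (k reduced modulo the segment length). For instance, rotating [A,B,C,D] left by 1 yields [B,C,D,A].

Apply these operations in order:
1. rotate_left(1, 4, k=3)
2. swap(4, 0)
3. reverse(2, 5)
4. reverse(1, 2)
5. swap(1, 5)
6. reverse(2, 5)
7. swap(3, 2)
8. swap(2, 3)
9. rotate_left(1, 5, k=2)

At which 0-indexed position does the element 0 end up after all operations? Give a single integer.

After 1 (rotate_left(1, 4, k=3)): [4, 0, 5, 3, 2, 1]
After 2 (swap(4, 0)): [2, 0, 5, 3, 4, 1]
After 3 (reverse(2, 5)): [2, 0, 1, 4, 3, 5]
After 4 (reverse(1, 2)): [2, 1, 0, 4, 3, 5]
After 5 (swap(1, 5)): [2, 5, 0, 4, 3, 1]
After 6 (reverse(2, 5)): [2, 5, 1, 3, 4, 0]
After 7 (swap(3, 2)): [2, 5, 3, 1, 4, 0]
After 8 (swap(2, 3)): [2, 5, 1, 3, 4, 0]
After 9 (rotate_left(1, 5, k=2)): [2, 3, 4, 0, 5, 1]

Answer: 3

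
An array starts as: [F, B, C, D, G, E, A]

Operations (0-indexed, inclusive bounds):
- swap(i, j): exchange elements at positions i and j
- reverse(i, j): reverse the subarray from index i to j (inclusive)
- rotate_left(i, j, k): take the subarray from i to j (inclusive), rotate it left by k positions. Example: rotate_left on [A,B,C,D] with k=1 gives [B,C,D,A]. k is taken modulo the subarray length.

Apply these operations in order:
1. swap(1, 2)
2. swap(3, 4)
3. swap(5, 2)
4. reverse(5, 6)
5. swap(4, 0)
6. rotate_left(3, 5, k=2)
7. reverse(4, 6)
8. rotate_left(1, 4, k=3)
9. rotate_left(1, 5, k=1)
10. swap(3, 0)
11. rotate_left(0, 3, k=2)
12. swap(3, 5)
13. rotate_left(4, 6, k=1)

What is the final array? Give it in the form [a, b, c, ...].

Answer: [E, D, A, B, C, G, F]

Derivation:
After 1 (swap(1, 2)): [F, C, B, D, G, E, A]
After 2 (swap(3, 4)): [F, C, B, G, D, E, A]
After 3 (swap(5, 2)): [F, C, E, G, D, B, A]
After 4 (reverse(5, 6)): [F, C, E, G, D, A, B]
After 5 (swap(4, 0)): [D, C, E, G, F, A, B]
After 6 (rotate_left(3, 5, k=2)): [D, C, E, A, G, F, B]
After 7 (reverse(4, 6)): [D, C, E, A, B, F, G]
After 8 (rotate_left(1, 4, k=3)): [D, B, C, E, A, F, G]
After 9 (rotate_left(1, 5, k=1)): [D, C, E, A, F, B, G]
After 10 (swap(3, 0)): [A, C, E, D, F, B, G]
After 11 (rotate_left(0, 3, k=2)): [E, D, A, C, F, B, G]
After 12 (swap(3, 5)): [E, D, A, B, F, C, G]
After 13 (rotate_left(4, 6, k=1)): [E, D, A, B, C, G, F]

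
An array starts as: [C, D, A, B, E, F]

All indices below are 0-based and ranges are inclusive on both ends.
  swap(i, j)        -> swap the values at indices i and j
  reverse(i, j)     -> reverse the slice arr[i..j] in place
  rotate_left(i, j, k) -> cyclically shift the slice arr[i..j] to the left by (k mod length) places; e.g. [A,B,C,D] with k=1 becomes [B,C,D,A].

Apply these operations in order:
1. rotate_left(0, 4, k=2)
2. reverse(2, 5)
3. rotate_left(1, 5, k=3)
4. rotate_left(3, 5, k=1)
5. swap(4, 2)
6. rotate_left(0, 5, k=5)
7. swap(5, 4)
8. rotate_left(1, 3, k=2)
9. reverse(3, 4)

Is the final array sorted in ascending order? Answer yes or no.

Answer: no

Derivation:
After 1 (rotate_left(0, 4, k=2)): [A, B, E, C, D, F]
After 2 (reverse(2, 5)): [A, B, F, D, C, E]
After 3 (rotate_left(1, 5, k=3)): [A, C, E, B, F, D]
After 4 (rotate_left(3, 5, k=1)): [A, C, E, F, D, B]
After 5 (swap(4, 2)): [A, C, D, F, E, B]
After 6 (rotate_left(0, 5, k=5)): [B, A, C, D, F, E]
After 7 (swap(5, 4)): [B, A, C, D, E, F]
After 8 (rotate_left(1, 3, k=2)): [B, D, A, C, E, F]
After 9 (reverse(3, 4)): [B, D, A, E, C, F]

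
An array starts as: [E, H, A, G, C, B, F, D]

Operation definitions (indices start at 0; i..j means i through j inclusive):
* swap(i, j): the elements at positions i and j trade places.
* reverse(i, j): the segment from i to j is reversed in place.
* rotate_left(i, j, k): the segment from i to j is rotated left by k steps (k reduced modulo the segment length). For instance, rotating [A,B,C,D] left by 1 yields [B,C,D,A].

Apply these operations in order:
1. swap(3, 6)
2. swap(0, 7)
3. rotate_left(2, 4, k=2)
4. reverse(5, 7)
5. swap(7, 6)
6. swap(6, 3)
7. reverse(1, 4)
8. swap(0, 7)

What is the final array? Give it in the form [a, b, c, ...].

Answer: [G, F, B, C, H, E, A, D]

Derivation:
After 1 (swap(3, 6)): [E, H, A, F, C, B, G, D]
After 2 (swap(0, 7)): [D, H, A, F, C, B, G, E]
After 3 (rotate_left(2, 4, k=2)): [D, H, C, A, F, B, G, E]
After 4 (reverse(5, 7)): [D, H, C, A, F, E, G, B]
After 5 (swap(7, 6)): [D, H, C, A, F, E, B, G]
After 6 (swap(6, 3)): [D, H, C, B, F, E, A, G]
After 7 (reverse(1, 4)): [D, F, B, C, H, E, A, G]
After 8 (swap(0, 7)): [G, F, B, C, H, E, A, D]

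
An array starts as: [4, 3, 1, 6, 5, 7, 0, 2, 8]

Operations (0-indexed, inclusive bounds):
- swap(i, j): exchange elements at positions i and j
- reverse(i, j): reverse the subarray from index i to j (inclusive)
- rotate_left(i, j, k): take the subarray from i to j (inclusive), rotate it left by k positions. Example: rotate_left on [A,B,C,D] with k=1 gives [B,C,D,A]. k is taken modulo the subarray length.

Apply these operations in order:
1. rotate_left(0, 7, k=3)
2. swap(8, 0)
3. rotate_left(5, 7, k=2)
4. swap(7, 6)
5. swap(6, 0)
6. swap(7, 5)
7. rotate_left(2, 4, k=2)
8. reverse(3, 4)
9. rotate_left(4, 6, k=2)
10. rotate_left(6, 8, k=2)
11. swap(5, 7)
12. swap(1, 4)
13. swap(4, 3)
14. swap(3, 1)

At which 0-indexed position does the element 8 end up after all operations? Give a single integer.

Answer: 3

Derivation:
After 1 (rotate_left(0, 7, k=3)): [6, 5, 7, 0, 2, 4, 3, 1, 8]
After 2 (swap(8, 0)): [8, 5, 7, 0, 2, 4, 3, 1, 6]
After 3 (rotate_left(5, 7, k=2)): [8, 5, 7, 0, 2, 1, 4, 3, 6]
After 4 (swap(7, 6)): [8, 5, 7, 0, 2, 1, 3, 4, 6]
After 5 (swap(6, 0)): [3, 5, 7, 0, 2, 1, 8, 4, 6]
After 6 (swap(7, 5)): [3, 5, 7, 0, 2, 4, 8, 1, 6]
After 7 (rotate_left(2, 4, k=2)): [3, 5, 2, 7, 0, 4, 8, 1, 6]
After 8 (reverse(3, 4)): [3, 5, 2, 0, 7, 4, 8, 1, 6]
After 9 (rotate_left(4, 6, k=2)): [3, 5, 2, 0, 8, 7, 4, 1, 6]
After 10 (rotate_left(6, 8, k=2)): [3, 5, 2, 0, 8, 7, 6, 4, 1]
After 11 (swap(5, 7)): [3, 5, 2, 0, 8, 4, 6, 7, 1]
After 12 (swap(1, 4)): [3, 8, 2, 0, 5, 4, 6, 7, 1]
After 13 (swap(4, 3)): [3, 8, 2, 5, 0, 4, 6, 7, 1]
After 14 (swap(3, 1)): [3, 5, 2, 8, 0, 4, 6, 7, 1]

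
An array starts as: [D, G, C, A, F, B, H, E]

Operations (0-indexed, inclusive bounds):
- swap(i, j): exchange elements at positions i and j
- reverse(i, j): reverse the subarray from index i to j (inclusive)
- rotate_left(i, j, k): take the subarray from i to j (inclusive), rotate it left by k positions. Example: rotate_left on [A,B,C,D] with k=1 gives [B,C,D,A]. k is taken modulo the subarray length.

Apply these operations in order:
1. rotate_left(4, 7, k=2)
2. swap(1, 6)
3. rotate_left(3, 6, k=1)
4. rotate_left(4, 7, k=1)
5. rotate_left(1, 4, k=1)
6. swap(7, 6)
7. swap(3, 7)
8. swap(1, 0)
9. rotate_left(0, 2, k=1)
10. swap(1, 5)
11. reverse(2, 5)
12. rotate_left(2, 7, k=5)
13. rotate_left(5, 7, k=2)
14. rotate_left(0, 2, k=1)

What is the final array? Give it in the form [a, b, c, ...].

Answer: [A, G, D, H, F, E, B, C]

Derivation:
After 1 (rotate_left(4, 7, k=2)): [D, G, C, A, H, E, F, B]
After 2 (swap(1, 6)): [D, F, C, A, H, E, G, B]
After 3 (rotate_left(3, 6, k=1)): [D, F, C, H, E, G, A, B]
After 4 (rotate_left(4, 7, k=1)): [D, F, C, H, G, A, B, E]
After 5 (rotate_left(1, 4, k=1)): [D, C, H, G, F, A, B, E]
After 6 (swap(7, 6)): [D, C, H, G, F, A, E, B]
After 7 (swap(3, 7)): [D, C, H, B, F, A, E, G]
After 8 (swap(1, 0)): [C, D, H, B, F, A, E, G]
After 9 (rotate_left(0, 2, k=1)): [D, H, C, B, F, A, E, G]
After 10 (swap(1, 5)): [D, A, C, B, F, H, E, G]
After 11 (reverse(2, 5)): [D, A, H, F, B, C, E, G]
After 12 (rotate_left(2, 7, k=5)): [D, A, G, H, F, B, C, E]
After 13 (rotate_left(5, 7, k=2)): [D, A, G, H, F, E, B, C]
After 14 (rotate_left(0, 2, k=1)): [A, G, D, H, F, E, B, C]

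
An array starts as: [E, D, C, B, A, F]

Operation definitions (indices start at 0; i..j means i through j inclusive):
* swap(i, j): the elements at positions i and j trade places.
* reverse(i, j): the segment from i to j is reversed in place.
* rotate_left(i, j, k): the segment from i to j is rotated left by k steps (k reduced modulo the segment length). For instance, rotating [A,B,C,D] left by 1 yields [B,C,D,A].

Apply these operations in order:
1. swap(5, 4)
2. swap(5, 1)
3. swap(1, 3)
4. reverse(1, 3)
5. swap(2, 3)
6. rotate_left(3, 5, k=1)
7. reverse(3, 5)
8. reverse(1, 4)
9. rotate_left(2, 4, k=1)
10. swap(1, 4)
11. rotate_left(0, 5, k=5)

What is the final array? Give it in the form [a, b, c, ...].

Answer: [F, E, C, B, A, D]

Derivation:
After 1 (swap(5, 4)): [E, D, C, B, F, A]
After 2 (swap(5, 1)): [E, A, C, B, F, D]
After 3 (swap(1, 3)): [E, B, C, A, F, D]
After 4 (reverse(1, 3)): [E, A, C, B, F, D]
After 5 (swap(2, 3)): [E, A, B, C, F, D]
After 6 (rotate_left(3, 5, k=1)): [E, A, B, F, D, C]
After 7 (reverse(3, 5)): [E, A, B, C, D, F]
After 8 (reverse(1, 4)): [E, D, C, B, A, F]
After 9 (rotate_left(2, 4, k=1)): [E, D, B, A, C, F]
After 10 (swap(1, 4)): [E, C, B, A, D, F]
After 11 (rotate_left(0, 5, k=5)): [F, E, C, B, A, D]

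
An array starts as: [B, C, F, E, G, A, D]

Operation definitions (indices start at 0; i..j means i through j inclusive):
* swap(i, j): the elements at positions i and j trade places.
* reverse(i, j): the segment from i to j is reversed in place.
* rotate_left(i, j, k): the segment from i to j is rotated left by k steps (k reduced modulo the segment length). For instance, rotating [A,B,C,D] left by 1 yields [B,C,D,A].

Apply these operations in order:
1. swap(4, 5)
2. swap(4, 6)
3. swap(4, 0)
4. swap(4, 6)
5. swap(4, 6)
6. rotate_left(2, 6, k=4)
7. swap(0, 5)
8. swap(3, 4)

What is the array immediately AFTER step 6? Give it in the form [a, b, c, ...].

After 1 (swap(4, 5)): [B, C, F, E, A, G, D]
After 2 (swap(4, 6)): [B, C, F, E, D, G, A]
After 3 (swap(4, 0)): [D, C, F, E, B, G, A]
After 4 (swap(4, 6)): [D, C, F, E, A, G, B]
After 5 (swap(4, 6)): [D, C, F, E, B, G, A]
After 6 (rotate_left(2, 6, k=4)): [D, C, A, F, E, B, G]

Answer: [D, C, A, F, E, B, G]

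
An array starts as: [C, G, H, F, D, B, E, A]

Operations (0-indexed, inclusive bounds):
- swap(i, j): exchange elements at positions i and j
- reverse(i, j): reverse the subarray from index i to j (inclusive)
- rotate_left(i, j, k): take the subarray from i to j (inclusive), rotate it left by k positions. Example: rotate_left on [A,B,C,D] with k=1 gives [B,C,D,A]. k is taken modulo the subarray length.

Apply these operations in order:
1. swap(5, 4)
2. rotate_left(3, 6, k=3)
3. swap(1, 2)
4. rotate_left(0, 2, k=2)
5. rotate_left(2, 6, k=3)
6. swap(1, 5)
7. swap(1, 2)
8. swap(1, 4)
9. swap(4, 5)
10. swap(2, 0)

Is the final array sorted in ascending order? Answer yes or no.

Answer: no

Derivation:
After 1 (swap(5, 4)): [C, G, H, F, B, D, E, A]
After 2 (rotate_left(3, 6, k=3)): [C, G, H, E, F, B, D, A]
After 3 (swap(1, 2)): [C, H, G, E, F, B, D, A]
After 4 (rotate_left(0, 2, k=2)): [G, C, H, E, F, B, D, A]
After 5 (rotate_left(2, 6, k=3)): [G, C, B, D, H, E, F, A]
After 6 (swap(1, 5)): [G, E, B, D, H, C, F, A]
After 7 (swap(1, 2)): [G, B, E, D, H, C, F, A]
After 8 (swap(1, 4)): [G, H, E, D, B, C, F, A]
After 9 (swap(4, 5)): [G, H, E, D, C, B, F, A]
After 10 (swap(2, 0)): [E, H, G, D, C, B, F, A]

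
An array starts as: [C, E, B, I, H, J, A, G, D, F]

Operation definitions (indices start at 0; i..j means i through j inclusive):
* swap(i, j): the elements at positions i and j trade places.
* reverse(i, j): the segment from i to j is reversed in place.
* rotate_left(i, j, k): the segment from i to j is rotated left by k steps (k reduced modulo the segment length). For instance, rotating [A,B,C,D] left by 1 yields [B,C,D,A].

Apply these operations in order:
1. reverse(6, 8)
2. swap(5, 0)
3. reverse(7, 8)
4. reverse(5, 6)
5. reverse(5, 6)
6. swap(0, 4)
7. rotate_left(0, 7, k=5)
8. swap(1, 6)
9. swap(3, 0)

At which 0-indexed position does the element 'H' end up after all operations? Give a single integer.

Answer: 0

Derivation:
After 1 (reverse(6, 8)): [C, E, B, I, H, J, D, G, A, F]
After 2 (swap(5, 0)): [J, E, B, I, H, C, D, G, A, F]
After 3 (reverse(7, 8)): [J, E, B, I, H, C, D, A, G, F]
After 4 (reverse(5, 6)): [J, E, B, I, H, D, C, A, G, F]
After 5 (reverse(5, 6)): [J, E, B, I, H, C, D, A, G, F]
After 6 (swap(0, 4)): [H, E, B, I, J, C, D, A, G, F]
After 7 (rotate_left(0, 7, k=5)): [C, D, A, H, E, B, I, J, G, F]
After 8 (swap(1, 6)): [C, I, A, H, E, B, D, J, G, F]
After 9 (swap(3, 0)): [H, I, A, C, E, B, D, J, G, F]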